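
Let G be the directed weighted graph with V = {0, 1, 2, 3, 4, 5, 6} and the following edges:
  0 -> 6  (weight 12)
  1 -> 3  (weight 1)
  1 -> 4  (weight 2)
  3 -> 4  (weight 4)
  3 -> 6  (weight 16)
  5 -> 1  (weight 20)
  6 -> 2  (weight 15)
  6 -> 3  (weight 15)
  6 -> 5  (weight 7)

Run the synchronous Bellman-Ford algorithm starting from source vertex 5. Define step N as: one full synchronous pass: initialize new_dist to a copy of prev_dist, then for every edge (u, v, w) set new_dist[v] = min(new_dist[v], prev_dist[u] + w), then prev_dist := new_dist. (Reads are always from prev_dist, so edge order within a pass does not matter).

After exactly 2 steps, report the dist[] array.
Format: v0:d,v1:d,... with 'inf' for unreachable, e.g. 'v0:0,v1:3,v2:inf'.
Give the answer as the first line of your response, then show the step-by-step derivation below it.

v0:inf,v1:20,v2:inf,v3:21,v4:22,v5:0,v6:inf

step 1: dist = v0:inf,v1:20,v2:inf,v3:inf,v4:inf,v5:0,v6:inf
step 2: dist = v0:inf,v1:20,v2:inf,v3:21,v4:22,v5:0,v6:inf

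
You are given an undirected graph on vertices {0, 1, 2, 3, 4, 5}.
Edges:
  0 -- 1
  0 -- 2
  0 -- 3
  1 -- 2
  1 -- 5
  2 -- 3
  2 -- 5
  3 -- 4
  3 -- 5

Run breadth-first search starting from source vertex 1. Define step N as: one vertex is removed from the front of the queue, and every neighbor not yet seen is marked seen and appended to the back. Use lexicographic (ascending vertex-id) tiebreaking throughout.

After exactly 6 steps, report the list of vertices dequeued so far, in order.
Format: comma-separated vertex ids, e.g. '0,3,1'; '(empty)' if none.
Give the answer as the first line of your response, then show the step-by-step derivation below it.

1,0,2,5,3,4

step 1: dequeue 1; queue=[0,2,5]; order=1
step 2: dequeue 0; queue=[2,5,3]; order=1,0
step 3: dequeue 2; queue=[5,3]; order=1,0,2
step 4: dequeue 5; queue=[3]; order=1,0,2,5
step 5: dequeue 3; queue=[4]; order=1,0,2,5,3
step 6: dequeue 4; queue=[(empty)]; order=1,0,2,5,3,4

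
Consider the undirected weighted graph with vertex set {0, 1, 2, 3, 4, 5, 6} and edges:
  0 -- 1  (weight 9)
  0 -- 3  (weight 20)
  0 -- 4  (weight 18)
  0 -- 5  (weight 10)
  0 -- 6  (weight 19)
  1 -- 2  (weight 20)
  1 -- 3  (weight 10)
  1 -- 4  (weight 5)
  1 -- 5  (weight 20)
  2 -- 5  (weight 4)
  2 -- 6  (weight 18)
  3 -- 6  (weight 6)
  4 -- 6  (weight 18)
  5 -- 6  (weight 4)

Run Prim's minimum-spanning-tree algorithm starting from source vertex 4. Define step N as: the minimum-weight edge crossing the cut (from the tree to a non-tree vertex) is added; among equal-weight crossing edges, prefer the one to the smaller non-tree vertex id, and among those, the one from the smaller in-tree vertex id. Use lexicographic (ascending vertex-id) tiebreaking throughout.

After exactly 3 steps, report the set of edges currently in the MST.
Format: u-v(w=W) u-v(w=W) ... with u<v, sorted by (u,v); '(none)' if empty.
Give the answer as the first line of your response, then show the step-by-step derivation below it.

0-1(w=9) 1-3(w=10) 1-4(w=5)

step 1: add edge 1-4 (w=5); MST = {1-4(w=5)}
step 2: add edge 0-1 (w=9); MST = {0-1(w=9) 1-4(w=5)}
step 3: add edge 1-3 (w=10); MST = {0-1(w=9) 1-3(w=10) 1-4(w=5)}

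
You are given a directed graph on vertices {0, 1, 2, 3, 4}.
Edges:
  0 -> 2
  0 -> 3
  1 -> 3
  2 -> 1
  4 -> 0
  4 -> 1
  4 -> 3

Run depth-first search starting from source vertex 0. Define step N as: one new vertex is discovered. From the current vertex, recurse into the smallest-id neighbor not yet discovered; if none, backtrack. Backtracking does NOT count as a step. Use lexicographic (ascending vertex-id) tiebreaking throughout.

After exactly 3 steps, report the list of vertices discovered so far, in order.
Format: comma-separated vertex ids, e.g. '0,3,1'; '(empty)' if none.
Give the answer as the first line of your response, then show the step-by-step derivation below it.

0,2,1

step 1: discover 0; path=0; order=0
step 2: discover 2; path=0>2; order=0,2
step 3: discover 1; path=0>2>1; order=0,2,1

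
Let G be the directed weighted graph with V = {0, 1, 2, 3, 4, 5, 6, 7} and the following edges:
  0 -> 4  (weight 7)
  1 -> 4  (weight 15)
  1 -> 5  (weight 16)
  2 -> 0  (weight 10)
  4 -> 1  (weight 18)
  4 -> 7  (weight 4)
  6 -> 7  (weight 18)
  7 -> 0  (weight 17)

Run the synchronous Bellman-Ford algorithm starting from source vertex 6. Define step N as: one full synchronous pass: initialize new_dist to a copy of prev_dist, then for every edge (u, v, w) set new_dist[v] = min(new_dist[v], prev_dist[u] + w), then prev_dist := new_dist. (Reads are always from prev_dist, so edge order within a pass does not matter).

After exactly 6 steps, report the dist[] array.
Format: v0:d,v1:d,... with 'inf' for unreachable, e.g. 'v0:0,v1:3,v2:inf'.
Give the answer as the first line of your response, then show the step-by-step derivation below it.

v0:35,v1:60,v2:inf,v3:inf,v4:42,v5:76,v6:0,v7:18

step 1: dist = v0:inf,v1:inf,v2:inf,v3:inf,v4:inf,v5:inf,v6:0,v7:18
step 2: dist = v0:35,v1:inf,v2:inf,v3:inf,v4:inf,v5:inf,v6:0,v7:18
step 3: dist = v0:35,v1:inf,v2:inf,v3:inf,v4:42,v5:inf,v6:0,v7:18
step 4: dist = v0:35,v1:60,v2:inf,v3:inf,v4:42,v5:inf,v6:0,v7:18
step 5: dist = v0:35,v1:60,v2:inf,v3:inf,v4:42,v5:76,v6:0,v7:18
step 6: dist = v0:35,v1:60,v2:inf,v3:inf,v4:42,v5:76,v6:0,v7:18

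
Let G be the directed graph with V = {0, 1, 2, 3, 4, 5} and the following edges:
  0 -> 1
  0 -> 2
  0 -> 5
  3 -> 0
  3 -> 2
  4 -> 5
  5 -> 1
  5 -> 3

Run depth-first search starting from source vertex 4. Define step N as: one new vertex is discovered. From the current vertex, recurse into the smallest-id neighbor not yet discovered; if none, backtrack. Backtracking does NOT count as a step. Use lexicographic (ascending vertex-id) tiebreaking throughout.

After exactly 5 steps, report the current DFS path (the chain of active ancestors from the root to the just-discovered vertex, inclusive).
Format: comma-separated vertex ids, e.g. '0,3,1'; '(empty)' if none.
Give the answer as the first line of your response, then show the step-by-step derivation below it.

4,5,3,0

step 1: discover 4; path=4; order=4
step 2: discover 5; path=4>5; order=4,5
step 3: discover 1; path=4>5>1; order=4,5,1
step 4: discover 3; path=4>5>3; order=4,5,1,3
step 5: discover 0; path=4>5>3>0; order=4,5,1,3,0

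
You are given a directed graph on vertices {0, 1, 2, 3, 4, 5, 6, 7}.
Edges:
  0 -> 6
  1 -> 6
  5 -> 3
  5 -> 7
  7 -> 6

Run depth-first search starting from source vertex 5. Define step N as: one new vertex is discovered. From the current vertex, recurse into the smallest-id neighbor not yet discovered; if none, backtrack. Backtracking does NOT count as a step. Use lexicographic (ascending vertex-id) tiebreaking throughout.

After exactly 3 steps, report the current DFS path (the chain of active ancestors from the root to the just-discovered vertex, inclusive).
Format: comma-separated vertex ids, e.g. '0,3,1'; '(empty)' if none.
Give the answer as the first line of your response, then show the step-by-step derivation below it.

5,7

step 1: discover 5; path=5; order=5
step 2: discover 3; path=5>3; order=5,3
step 3: discover 7; path=5>7; order=5,3,7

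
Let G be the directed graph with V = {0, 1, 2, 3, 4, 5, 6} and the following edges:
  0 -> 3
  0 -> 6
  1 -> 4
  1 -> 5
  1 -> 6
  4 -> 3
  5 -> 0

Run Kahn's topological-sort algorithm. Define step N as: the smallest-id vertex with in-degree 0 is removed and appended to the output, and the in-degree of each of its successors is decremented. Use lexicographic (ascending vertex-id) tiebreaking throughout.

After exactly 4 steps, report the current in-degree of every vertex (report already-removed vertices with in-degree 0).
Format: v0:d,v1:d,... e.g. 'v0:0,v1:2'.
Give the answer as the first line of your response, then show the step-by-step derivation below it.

v0:0,v1:0,v2:0,v3:1,v4:0,v5:0,v6:1

step 1: output 1; order=[1]; indeg=(1,0,0,2,0,0,1)
step 2: output 2; order=[1,2]; indeg=(1,0,0,2,0,0,1)
step 3: output 4; order=[1,2,4]; indeg=(1,0,0,1,0,0,1)
step 4: output 5; order=[1,2,4,5]; indeg=(0,0,0,1,0,0,1)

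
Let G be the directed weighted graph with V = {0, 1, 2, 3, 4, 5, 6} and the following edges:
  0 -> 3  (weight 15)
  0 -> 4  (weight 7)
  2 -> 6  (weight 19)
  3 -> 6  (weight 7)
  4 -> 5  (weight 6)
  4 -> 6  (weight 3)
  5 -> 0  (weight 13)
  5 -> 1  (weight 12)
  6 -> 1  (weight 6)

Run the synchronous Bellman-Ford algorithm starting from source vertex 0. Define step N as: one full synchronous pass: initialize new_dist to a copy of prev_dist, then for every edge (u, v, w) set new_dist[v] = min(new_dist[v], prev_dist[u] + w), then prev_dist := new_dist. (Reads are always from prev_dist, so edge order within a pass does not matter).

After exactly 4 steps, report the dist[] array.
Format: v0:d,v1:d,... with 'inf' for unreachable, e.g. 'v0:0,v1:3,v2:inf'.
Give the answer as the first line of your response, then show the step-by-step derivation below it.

v0:0,v1:16,v2:inf,v3:15,v4:7,v5:13,v6:10

step 1: dist = v0:0,v1:inf,v2:inf,v3:15,v4:7,v5:inf,v6:inf
step 2: dist = v0:0,v1:inf,v2:inf,v3:15,v4:7,v5:13,v6:10
step 3: dist = v0:0,v1:16,v2:inf,v3:15,v4:7,v5:13,v6:10
step 4: dist = v0:0,v1:16,v2:inf,v3:15,v4:7,v5:13,v6:10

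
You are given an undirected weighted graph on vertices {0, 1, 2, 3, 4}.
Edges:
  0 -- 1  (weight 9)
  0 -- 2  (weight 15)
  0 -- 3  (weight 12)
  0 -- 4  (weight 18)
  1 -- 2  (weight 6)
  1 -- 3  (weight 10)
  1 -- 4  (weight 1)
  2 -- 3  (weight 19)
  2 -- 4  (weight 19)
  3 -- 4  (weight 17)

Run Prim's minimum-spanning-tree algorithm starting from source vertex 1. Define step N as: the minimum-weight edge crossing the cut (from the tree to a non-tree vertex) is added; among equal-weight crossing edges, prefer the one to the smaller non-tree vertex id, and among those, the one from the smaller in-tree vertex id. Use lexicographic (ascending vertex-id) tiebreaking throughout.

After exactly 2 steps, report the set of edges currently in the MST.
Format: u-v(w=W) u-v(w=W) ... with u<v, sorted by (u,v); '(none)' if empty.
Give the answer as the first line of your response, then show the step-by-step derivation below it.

1-2(w=6) 1-4(w=1)

step 1: add edge 1-4 (w=1); MST = {1-4(w=1)}
step 2: add edge 1-2 (w=6); MST = {1-2(w=6) 1-4(w=1)}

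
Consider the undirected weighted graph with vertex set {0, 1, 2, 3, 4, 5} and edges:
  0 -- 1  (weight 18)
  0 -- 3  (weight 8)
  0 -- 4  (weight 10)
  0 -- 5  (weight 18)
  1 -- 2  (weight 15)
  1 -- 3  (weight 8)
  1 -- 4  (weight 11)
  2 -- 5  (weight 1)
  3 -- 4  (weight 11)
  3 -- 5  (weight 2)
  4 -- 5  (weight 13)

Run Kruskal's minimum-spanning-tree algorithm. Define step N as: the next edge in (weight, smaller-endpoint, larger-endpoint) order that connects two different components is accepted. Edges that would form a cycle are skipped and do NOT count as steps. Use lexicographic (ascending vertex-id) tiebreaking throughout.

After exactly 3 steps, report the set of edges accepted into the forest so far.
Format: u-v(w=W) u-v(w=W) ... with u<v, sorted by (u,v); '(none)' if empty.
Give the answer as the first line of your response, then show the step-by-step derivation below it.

0-3(w=8) 2-5(w=1) 3-5(w=2)

step 1: add edge 2-5 (w=1); MST = {2-5(w=1)}
step 2: add edge 3-5 (w=2); MST = {2-5(w=1) 3-5(w=2)}
step 3: add edge 0-3 (w=8); MST = {0-3(w=8) 2-5(w=1) 3-5(w=2)}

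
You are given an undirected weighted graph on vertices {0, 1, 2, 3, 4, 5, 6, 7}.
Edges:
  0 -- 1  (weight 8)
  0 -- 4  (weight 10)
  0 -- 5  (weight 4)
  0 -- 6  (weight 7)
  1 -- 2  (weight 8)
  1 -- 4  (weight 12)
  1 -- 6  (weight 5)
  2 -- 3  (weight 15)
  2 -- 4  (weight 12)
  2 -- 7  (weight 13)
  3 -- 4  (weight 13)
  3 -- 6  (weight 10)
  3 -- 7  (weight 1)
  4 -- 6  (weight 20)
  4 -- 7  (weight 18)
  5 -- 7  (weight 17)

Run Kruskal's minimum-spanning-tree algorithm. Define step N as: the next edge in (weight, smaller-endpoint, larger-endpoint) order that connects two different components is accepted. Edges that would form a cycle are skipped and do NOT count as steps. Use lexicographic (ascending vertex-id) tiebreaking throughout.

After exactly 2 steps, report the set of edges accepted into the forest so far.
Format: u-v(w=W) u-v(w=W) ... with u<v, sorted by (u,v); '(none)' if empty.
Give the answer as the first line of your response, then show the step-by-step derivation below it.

0-5(w=4) 3-7(w=1)

step 1: add edge 3-7 (w=1); MST = {3-7(w=1)}
step 2: add edge 0-5 (w=4); MST = {0-5(w=4) 3-7(w=1)}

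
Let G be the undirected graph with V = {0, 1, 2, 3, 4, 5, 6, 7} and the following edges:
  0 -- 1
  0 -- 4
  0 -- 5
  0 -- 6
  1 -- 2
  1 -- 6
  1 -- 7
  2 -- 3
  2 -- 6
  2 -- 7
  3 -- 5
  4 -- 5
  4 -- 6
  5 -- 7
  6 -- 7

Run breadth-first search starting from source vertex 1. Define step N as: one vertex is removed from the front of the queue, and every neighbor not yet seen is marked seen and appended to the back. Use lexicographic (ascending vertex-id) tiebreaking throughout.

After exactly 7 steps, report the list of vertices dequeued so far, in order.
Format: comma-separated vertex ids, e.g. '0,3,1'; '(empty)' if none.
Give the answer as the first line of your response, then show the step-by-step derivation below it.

1,0,2,6,7,4,5

step 1: dequeue 1; queue=[0,2,6,7]; order=1
step 2: dequeue 0; queue=[2,6,7,4,5]; order=1,0
step 3: dequeue 2; queue=[6,7,4,5,3]; order=1,0,2
step 4: dequeue 6; queue=[7,4,5,3]; order=1,0,2,6
step 5: dequeue 7; queue=[4,5,3]; order=1,0,2,6,7
step 6: dequeue 4; queue=[5,3]; order=1,0,2,6,7,4
step 7: dequeue 5; queue=[3]; order=1,0,2,6,7,4,5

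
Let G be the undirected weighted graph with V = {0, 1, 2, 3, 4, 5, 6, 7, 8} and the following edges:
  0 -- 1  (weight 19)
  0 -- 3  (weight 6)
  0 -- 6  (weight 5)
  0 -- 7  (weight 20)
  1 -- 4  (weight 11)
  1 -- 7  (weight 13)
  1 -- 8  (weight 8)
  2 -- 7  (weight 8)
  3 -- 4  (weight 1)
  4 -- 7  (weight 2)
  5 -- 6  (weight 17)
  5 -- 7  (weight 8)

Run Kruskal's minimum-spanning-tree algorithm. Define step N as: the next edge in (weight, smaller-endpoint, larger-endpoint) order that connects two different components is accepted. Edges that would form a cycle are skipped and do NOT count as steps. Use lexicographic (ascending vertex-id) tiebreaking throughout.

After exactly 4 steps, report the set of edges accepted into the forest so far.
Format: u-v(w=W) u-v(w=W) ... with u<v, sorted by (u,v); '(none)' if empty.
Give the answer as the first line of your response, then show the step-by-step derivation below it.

0-3(w=6) 0-6(w=5) 3-4(w=1) 4-7(w=2)

step 1: add edge 3-4 (w=1); MST = {3-4(w=1)}
step 2: add edge 4-7 (w=2); MST = {3-4(w=1) 4-7(w=2)}
step 3: add edge 0-6 (w=5); MST = {0-6(w=5) 3-4(w=1) 4-7(w=2)}
step 4: add edge 0-3 (w=6); MST = {0-3(w=6) 0-6(w=5) 3-4(w=1) 4-7(w=2)}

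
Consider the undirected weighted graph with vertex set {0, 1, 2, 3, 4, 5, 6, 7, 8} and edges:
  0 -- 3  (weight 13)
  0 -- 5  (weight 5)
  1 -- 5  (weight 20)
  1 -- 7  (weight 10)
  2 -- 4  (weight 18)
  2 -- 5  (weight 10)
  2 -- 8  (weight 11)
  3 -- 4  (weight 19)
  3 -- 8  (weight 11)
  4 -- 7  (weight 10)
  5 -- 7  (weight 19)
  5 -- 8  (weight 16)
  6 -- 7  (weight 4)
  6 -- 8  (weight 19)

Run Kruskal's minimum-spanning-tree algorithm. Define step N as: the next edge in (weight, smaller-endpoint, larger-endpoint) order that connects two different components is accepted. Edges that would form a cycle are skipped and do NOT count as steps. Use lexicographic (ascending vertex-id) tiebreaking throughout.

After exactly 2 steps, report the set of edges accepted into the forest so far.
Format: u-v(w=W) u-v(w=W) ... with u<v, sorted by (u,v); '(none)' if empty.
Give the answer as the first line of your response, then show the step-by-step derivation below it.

0-5(w=5) 6-7(w=4)

step 1: add edge 6-7 (w=4); MST = {6-7(w=4)}
step 2: add edge 0-5 (w=5); MST = {0-5(w=5) 6-7(w=4)}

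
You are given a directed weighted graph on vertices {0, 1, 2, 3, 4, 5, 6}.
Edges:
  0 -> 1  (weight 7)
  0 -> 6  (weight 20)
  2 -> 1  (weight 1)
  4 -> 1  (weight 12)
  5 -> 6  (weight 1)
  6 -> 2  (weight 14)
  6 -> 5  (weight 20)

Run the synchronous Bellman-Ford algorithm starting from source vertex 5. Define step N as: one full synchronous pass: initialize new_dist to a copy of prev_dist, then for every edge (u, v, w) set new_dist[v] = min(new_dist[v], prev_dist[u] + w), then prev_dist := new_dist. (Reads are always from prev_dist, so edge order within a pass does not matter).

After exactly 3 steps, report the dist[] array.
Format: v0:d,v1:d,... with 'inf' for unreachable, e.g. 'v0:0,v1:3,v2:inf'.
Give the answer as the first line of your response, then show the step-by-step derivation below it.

v0:inf,v1:16,v2:15,v3:inf,v4:inf,v5:0,v6:1

step 1: dist = v0:inf,v1:inf,v2:inf,v3:inf,v4:inf,v5:0,v6:1
step 2: dist = v0:inf,v1:inf,v2:15,v3:inf,v4:inf,v5:0,v6:1
step 3: dist = v0:inf,v1:16,v2:15,v3:inf,v4:inf,v5:0,v6:1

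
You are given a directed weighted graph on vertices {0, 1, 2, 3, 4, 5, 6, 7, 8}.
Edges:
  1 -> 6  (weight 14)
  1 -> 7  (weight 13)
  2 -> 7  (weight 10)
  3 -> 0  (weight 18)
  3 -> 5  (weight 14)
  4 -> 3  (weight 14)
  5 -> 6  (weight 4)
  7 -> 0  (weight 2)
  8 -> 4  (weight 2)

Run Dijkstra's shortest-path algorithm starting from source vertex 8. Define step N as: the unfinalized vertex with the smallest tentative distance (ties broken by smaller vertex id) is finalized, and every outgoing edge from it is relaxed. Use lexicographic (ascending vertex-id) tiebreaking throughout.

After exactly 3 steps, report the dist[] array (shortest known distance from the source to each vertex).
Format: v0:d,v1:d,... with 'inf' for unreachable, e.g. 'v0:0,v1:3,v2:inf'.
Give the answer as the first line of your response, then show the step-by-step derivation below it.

v0:34,v1:inf,v2:inf,v3:16,v4:2,v5:30,v6:inf,v7:inf,v8:0

step 1: dist = v0:inf,v1:inf,v2:inf,v3:inf,v4:2,v5:inf,v6:inf,v7:inf,v8:0
step 2: dist = v0:inf,v1:inf,v2:inf,v3:16,v4:2,v5:inf,v6:inf,v7:inf,v8:0
step 3: dist = v0:34,v1:inf,v2:inf,v3:16,v4:2,v5:30,v6:inf,v7:inf,v8:0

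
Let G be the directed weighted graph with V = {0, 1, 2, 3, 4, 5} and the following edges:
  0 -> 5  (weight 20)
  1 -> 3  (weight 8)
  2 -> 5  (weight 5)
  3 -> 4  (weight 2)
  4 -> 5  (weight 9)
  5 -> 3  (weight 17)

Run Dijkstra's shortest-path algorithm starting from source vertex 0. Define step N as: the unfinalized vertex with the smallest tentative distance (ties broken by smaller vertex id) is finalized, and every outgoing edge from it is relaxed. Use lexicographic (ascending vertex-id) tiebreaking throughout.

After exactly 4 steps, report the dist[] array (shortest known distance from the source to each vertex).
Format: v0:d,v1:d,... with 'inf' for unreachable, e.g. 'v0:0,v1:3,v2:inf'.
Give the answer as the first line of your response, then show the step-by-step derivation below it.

v0:0,v1:inf,v2:inf,v3:37,v4:39,v5:20

step 1: dist = v0:0,v1:inf,v2:inf,v3:inf,v4:inf,v5:20
step 2: dist = v0:0,v1:inf,v2:inf,v3:37,v4:inf,v5:20
step 3: dist = v0:0,v1:inf,v2:inf,v3:37,v4:39,v5:20
step 4: dist = v0:0,v1:inf,v2:inf,v3:37,v4:39,v5:20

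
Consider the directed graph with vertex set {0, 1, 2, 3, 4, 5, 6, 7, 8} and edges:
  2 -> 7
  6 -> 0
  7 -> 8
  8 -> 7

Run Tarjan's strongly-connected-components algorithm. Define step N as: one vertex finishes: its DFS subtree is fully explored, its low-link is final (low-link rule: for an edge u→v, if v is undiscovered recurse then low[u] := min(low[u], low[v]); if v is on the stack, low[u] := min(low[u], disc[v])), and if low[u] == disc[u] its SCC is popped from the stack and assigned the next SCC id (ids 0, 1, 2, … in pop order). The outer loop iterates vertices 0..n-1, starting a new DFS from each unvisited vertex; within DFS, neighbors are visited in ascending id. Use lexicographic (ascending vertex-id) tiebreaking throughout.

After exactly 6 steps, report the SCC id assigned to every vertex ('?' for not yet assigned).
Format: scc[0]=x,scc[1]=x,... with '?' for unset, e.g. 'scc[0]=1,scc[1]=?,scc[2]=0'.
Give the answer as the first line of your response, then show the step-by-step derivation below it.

scc[0]=0,scc[1]=1,scc[2]=3,scc[3]=4,scc[4]=?,scc[5]=?,scc[6]=?,scc[7]=2,scc[8]=2

step 1: low=(low[0]=0,low[1]=?,low[2]=?,low[3]=?,low[4]=?,low[5]=?,low[6]=?,low[7]=?,low[8]=?); scc=(scc[0]=0,scc[1]=?,scc[2]=?,scc[3]=?,scc[4]=?,scc[5]=?,scc[6]=?,scc[7]=?,scc[8]=?)
step 2: low=(low[0]=0,low[1]=1,low[2]=?,low[3]=?,low[4]=?,low[5]=?,low[6]=?,low[7]=?,low[8]=?); scc=(scc[0]=0,scc[1]=1,scc[2]=?,scc[3]=?,scc[4]=?,scc[5]=?,scc[6]=?,scc[7]=?,scc[8]=?)
step 3: low=(low[0]=0,low[1]=1,low[2]=2,low[3]=?,low[4]=?,low[5]=?,low[6]=?,low[7]=3,low[8]=3); scc=(scc[0]=0,scc[1]=1,scc[2]=?,scc[3]=?,scc[4]=?,scc[5]=?,scc[6]=?,scc[7]=?,scc[8]=?)
step 4: low=(low[0]=0,low[1]=1,low[2]=2,low[3]=?,low[4]=?,low[5]=?,low[6]=?,low[7]=3,low[8]=3); scc=(scc[0]=0,scc[1]=1,scc[2]=?,scc[3]=?,scc[4]=?,scc[5]=?,scc[6]=?,scc[7]=2,scc[8]=2)
step 5: low=(low[0]=0,low[1]=1,low[2]=2,low[3]=?,low[4]=?,low[5]=?,low[6]=?,low[7]=3,low[8]=3); scc=(scc[0]=0,scc[1]=1,scc[2]=3,scc[3]=?,scc[4]=?,scc[5]=?,scc[6]=?,scc[7]=2,scc[8]=2)
step 6: low=(low[0]=0,low[1]=1,low[2]=2,low[3]=5,low[4]=?,low[5]=?,low[6]=?,low[7]=3,low[8]=3); scc=(scc[0]=0,scc[1]=1,scc[2]=3,scc[3]=4,scc[4]=?,scc[5]=?,scc[6]=?,scc[7]=2,scc[8]=2)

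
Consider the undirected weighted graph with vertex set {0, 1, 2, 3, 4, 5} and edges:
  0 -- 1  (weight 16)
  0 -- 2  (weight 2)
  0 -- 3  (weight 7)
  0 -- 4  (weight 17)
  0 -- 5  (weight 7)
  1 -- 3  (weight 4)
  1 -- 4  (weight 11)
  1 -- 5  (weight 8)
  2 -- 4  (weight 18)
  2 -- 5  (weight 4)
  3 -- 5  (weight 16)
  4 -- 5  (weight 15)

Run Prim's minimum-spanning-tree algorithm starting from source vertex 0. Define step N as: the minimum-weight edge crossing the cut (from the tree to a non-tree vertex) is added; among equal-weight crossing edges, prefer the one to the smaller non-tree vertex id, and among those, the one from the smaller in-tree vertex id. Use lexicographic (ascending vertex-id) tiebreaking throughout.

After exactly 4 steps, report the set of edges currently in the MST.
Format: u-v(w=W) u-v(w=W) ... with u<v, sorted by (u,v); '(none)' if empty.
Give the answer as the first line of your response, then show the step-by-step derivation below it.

0-2(w=2) 0-3(w=7) 1-3(w=4) 2-5(w=4)

step 1: add edge 0-2 (w=2); MST = {0-2(w=2)}
step 2: add edge 2-5 (w=4); MST = {0-2(w=2) 2-5(w=4)}
step 3: add edge 0-3 (w=7); MST = {0-2(w=2) 0-3(w=7) 2-5(w=4)}
step 4: add edge 1-3 (w=4); MST = {0-2(w=2) 0-3(w=7) 1-3(w=4) 2-5(w=4)}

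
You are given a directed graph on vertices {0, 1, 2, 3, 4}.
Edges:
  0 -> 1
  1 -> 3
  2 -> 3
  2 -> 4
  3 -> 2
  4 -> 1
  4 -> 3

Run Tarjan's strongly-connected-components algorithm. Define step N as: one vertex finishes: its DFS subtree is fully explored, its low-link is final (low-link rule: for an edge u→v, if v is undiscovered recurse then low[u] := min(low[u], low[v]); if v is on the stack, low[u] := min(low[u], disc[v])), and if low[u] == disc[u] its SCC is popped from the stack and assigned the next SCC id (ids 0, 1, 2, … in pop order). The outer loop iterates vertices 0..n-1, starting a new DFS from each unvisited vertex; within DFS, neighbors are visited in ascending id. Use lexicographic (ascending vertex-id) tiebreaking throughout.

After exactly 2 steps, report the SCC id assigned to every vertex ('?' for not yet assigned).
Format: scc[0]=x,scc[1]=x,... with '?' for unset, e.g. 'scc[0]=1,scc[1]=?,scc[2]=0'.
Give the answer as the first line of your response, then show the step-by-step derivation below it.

scc[0]=?,scc[1]=?,scc[2]=?,scc[3]=?,scc[4]=?

step 1: low=(low[0]=0,low[1]=1,low[2]=2,low[3]=2,low[4]=1); scc=(scc[0]=?,scc[1]=?,scc[2]=?,scc[3]=?,scc[4]=?)
step 2: low=(low[0]=0,low[1]=1,low[2]=1,low[3]=2,low[4]=1); scc=(scc[0]=?,scc[1]=?,scc[2]=?,scc[3]=?,scc[4]=?)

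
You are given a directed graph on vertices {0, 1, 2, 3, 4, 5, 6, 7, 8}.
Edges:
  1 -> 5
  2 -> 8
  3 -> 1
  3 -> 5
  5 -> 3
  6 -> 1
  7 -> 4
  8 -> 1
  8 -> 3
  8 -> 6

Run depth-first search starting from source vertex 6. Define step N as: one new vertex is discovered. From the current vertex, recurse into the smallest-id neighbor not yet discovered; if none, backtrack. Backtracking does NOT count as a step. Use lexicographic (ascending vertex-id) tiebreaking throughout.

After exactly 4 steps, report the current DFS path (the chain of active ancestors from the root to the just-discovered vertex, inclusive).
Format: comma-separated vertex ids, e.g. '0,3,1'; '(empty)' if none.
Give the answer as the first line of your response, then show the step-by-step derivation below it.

6,1,5,3

step 1: discover 6; path=6; order=6
step 2: discover 1; path=6>1; order=6,1
step 3: discover 5; path=6>1>5; order=6,1,5
step 4: discover 3; path=6>1>5>3; order=6,1,5,3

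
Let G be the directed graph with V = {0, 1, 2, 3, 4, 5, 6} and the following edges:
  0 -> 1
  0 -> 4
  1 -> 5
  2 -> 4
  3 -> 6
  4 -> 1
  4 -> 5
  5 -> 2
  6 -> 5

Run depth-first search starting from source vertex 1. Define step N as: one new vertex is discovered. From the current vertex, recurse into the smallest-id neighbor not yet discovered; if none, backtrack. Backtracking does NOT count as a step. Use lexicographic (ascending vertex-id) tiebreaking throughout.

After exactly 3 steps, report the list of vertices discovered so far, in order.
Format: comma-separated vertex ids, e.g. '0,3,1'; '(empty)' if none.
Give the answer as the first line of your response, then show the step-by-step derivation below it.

1,5,2

step 1: discover 1; path=1; order=1
step 2: discover 5; path=1>5; order=1,5
step 3: discover 2; path=1>5>2; order=1,5,2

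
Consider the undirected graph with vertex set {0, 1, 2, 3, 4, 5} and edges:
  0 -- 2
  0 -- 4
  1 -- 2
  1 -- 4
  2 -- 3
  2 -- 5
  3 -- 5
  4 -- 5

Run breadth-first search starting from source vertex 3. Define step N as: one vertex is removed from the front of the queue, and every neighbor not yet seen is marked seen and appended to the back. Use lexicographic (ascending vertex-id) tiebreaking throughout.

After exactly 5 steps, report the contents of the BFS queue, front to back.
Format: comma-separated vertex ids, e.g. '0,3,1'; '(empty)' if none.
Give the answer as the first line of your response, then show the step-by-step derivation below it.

4

step 1: dequeue 3; queue=[2,5]; order=3
step 2: dequeue 2; queue=[5,0,1]; order=3,2
step 3: dequeue 5; queue=[0,1,4]; order=3,2,5
step 4: dequeue 0; queue=[1,4]; order=3,2,5,0
step 5: dequeue 1; queue=[4]; order=3,2,5,0,1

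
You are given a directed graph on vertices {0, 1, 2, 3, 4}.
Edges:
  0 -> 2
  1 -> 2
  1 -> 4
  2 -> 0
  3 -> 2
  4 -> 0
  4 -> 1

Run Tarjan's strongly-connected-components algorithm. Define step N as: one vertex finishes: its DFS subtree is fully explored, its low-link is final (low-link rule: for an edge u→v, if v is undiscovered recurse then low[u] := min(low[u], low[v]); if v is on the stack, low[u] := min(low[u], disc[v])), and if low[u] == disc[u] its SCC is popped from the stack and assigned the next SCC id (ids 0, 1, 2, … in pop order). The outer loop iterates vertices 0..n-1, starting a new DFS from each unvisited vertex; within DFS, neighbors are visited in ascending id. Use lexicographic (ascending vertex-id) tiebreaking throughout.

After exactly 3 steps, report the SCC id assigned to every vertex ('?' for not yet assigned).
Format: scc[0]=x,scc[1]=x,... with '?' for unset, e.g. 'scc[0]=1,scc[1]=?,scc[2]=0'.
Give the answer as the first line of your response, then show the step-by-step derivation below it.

scc[0]=0,scc[1]=?,scc[2]=0,scc[3]=?,scc[4]=?

step 1: low=(low[0]=0,low[1]=?,low[2]=0,low[3]=?,low[4]=?); scc=(scc[0]=?,scc[1]=?,scc[2]=?,scc[3]=?,scc[4]=?)
step 2: low=(low[0]=0,low[1]=?,low[2]=0,low[3]=?,low[4]=?); scc=(scc[0]=0,scc[1]=?,scc[2]=0,scc[3]=?,scc[4]=?)
step 3: low=(low[0]=0,low[1]=2,low[2]=0,low[3]=?,low[4]=2); scc=(scc[0]=0,scc[1]=?,scc[2]=0,scc[3]=?,scc[4]=?)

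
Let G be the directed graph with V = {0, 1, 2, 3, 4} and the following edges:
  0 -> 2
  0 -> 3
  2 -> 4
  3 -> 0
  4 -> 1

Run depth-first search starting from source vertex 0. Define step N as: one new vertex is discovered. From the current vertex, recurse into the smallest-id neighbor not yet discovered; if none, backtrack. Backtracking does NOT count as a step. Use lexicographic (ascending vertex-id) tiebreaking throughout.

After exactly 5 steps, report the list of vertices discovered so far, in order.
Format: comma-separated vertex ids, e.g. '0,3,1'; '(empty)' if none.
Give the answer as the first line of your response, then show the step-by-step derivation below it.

0,2,4,1,3

step 1: discover 0; path=0; order=0
step 2: discover 2; path=0>2; order=0,2
step 3: discover 4; path=0>2>4; order=0,2,4
step 4: discover 1; path=0>2>4>1; order=0,2,4,1
step 5: discover 3; path=0>3; order=0,2,4,1,3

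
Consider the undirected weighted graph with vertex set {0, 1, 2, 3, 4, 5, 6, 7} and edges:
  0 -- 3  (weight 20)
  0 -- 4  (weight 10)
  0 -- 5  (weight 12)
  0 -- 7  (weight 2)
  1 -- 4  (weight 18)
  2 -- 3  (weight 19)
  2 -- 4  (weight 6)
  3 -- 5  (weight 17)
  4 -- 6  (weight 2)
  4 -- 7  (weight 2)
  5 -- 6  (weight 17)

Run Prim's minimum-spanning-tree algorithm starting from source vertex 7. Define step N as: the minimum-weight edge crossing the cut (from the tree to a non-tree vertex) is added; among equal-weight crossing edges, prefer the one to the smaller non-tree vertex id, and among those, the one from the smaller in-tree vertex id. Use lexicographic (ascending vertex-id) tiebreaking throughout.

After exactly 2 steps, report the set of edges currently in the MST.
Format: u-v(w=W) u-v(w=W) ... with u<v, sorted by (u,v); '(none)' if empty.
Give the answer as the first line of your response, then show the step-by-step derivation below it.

0-7(w=2) 4-7(w=2)

step 1: add edge 0-7 (w=2); MST = {0-7(w=2)}
step 2: add edge 4-7 (w=2); MST = {0-7(w=2) 4-7(w=2)}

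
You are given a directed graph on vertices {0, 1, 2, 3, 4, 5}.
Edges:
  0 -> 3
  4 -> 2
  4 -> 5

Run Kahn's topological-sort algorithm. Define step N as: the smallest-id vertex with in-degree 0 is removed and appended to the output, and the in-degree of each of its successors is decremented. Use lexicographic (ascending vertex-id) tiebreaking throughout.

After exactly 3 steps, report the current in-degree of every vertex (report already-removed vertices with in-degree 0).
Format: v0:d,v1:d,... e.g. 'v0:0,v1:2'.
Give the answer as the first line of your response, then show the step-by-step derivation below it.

v0:0,v1:0,v2:1,v3:0,v4:0,v5:1

step 1: output 0; order=[0]; indeg=(0,0,1,0,0,1)
step 2: output 1; order=[0,1]; indeg=(0,0,1,0,0,1)
step 3: output 3; order=[0,1,3]; indeg=(0,0,1,0,0,1)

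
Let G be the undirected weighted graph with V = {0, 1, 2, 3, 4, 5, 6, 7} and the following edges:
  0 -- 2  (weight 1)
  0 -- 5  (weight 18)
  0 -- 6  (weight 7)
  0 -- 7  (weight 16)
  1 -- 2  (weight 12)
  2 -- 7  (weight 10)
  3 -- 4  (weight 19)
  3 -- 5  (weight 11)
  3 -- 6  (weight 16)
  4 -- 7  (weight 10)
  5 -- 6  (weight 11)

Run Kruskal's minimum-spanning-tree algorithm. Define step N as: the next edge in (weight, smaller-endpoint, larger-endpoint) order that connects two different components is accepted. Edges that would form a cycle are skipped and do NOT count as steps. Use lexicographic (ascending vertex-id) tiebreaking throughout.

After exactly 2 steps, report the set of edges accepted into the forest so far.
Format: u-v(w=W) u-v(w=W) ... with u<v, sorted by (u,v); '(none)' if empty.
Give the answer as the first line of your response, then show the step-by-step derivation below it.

0-2(w=1) 0-6(w=7)

step 1: add edge 0-2 (w=1); MST = {0-2(w=1)}
step 2: add edge 0-6 (w=7); MST = {0-2(w=1) 0-6(w=7)}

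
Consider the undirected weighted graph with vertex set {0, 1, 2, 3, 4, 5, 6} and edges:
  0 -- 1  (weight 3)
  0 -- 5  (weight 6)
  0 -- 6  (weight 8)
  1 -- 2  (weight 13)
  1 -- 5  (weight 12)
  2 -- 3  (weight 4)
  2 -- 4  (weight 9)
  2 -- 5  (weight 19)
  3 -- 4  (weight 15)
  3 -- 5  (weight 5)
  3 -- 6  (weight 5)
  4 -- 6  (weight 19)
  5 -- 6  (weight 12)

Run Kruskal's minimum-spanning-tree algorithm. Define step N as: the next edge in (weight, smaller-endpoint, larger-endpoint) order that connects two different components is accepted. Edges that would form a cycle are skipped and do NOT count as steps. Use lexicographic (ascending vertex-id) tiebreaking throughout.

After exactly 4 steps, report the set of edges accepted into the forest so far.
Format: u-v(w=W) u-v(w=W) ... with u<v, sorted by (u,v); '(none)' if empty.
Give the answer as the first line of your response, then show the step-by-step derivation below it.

0-1(w=3) 2-3(w=4) 3-5(w=5) 3-6(w=5)

step 1: add edge 0-1 (w=3); MST = {0-1(w=3)}
step 2: add edge 2-3 (w=4); MST = {0-1(w=3) 2-3(w=4)}
step 3: add edge 3-5 (w=5); MST = {0-1(w=3) 2-3(w=4) 3-5(w=5)}
step 4: add edge 3-6 (w=5); MST = {0-1(w=3) 2-3(w=4) 3-5(w=5) 3-6(w=5)}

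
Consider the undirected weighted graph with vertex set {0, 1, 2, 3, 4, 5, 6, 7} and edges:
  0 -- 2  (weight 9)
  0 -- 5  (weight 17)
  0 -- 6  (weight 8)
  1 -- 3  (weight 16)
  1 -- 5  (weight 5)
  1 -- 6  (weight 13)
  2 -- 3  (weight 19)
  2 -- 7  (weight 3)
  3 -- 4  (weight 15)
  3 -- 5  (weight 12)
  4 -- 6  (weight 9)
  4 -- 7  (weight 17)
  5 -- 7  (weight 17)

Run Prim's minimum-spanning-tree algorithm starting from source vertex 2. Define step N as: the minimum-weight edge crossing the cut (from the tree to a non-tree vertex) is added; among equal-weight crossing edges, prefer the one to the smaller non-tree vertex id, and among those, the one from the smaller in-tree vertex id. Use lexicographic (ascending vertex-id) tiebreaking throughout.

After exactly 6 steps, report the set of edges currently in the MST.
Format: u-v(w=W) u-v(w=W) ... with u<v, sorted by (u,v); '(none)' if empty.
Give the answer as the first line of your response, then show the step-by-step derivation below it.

0-2(w=9) 0-6(w=8) 1-5(w=5) 1-6(w=13) 2-7(w=3) 4-6(w=9)

step 1: add edge 2-7 (w=3); MST = {2-7(w=3)}
step 2: add edge 0-2 (w=9); MST = {0-2(w=9) 2-7(w=3)}
step 3: add edge 0-6 (w=8); MST = {0-2(w=9) 0-6(w=8) 2-7(w=3)}
step 4: add edge 4-6 (w=9); MST = {0-2(w=9) 0-6(w=8) 2-7(w=3) 4-6(w=9)}
step 5: add edge 1-6 (w=13); MST = {0-2(w=9) 0-6(w=8) 1-6(w=13) 2-7(w=3) 4-6(w=9)}
step 6: add edge 1-5 (w=5); MST = {0-2(w=9) 0-6(w=8) 1-5(w=5) 1-6(w=13) 2-7(w=3) 4-6(w=9)}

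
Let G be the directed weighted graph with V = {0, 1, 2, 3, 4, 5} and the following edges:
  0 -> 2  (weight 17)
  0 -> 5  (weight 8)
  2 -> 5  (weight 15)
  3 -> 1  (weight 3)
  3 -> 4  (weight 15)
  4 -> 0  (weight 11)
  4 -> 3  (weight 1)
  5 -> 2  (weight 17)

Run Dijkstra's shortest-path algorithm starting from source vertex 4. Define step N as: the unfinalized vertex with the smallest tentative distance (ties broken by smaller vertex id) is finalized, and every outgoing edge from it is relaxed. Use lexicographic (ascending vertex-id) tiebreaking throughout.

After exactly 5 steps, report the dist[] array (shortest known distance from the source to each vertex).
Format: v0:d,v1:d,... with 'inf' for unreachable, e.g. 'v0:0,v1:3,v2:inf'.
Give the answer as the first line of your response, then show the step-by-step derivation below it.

v0:11,v1:4,v2:28,v3:1,v4:0,v5:19

step 1: dist = v0:11,v1:inf,v2:inf,v3:1,v4:0,v5:inf
step 2: dist = v0:11,v1:4,v2:inf,v3:1,v4:0,v5:inf
step 3: dist = v0:11,v1:4,v2:inf,v3:1,v4:0,v5:inf
step 4: dist = v0:11,v1:4,v2:28,v3:1,v4:0,v5:19
step 5: dist = v0:11,v1:4,v2:28,v3:1,v4:0,v5:19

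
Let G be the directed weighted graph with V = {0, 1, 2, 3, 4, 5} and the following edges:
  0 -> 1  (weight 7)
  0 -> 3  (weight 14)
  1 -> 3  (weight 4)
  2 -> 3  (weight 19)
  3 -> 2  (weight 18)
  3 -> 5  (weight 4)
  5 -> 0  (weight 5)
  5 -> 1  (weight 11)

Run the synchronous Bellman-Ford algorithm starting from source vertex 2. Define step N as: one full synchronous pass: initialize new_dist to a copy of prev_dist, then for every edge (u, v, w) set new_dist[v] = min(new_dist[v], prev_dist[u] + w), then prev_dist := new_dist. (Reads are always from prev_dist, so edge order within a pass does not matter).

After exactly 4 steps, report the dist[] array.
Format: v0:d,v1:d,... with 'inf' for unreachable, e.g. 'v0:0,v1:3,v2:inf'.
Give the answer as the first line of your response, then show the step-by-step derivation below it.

v0:28,v1:34,v2:0,v3:19,v4:inf,v5:23

step 1: dist = v0:inf,v1:inf,v2:0,v3:19,v4:inf,v5:inf
step 2: dist = v0:inf,v1:inf,v2:0,v3:19,v4:inf,v5:23
step 3: dist = v0:28,v1:34,v2:0,v3:19,v4:inf,v5:23
step 4: dist = v0:28,v1:34,v2:0,v3:19,v4:inf,v5:23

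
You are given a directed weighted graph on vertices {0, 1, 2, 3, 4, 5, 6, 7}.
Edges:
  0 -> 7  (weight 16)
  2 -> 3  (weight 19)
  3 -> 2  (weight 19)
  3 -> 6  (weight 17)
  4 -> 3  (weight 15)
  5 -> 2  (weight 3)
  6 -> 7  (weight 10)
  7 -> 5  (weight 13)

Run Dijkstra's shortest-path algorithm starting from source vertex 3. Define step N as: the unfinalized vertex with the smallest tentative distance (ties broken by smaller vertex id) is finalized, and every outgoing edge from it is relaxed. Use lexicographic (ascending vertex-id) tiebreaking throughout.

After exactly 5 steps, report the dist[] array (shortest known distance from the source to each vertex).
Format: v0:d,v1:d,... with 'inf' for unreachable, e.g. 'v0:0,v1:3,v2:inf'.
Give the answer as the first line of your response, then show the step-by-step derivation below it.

v0:inf,v1:inf,v2:19,v3:0,v4:inf,v5:40,v6:17,v7:27

step 1: dist = v0:inf,v1:inf,v2:19,v3:0,v4:inf,v5:inf,v6:17,v7:inf
step 2: dist = v0:inf,v1:inf,v2:19,v3:0,v4:inf,v5:inf,v6:17,v7:27
step 3: dist = v0:inf,v1:inf,v2:19,v3:0,v4:inf,v5:inf,v6:17,v7:27
step 4: dist = v0:inf,v1:inf,v2:19,v3:0,v4:inf,v5:40,v6:17,v7:27
step 5: dist = v0:inf,v1:inf,v2:19,v3:0,v4:inf,v5:40,v6:17,v7:27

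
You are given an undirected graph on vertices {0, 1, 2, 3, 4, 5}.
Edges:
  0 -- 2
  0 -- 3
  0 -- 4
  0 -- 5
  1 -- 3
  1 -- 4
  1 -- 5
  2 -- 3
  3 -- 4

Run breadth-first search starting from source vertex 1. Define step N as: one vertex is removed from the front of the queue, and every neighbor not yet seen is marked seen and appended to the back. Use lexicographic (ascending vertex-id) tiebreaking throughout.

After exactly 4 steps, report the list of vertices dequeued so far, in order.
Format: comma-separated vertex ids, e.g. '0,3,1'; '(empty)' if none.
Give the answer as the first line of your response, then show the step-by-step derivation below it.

1,3,4,5

step 1: dequeue 1; queue=[3,4,5]; order=1
step 2: dequeue 3; queue=[4,5,0,2]; order=1,3
step 3: dequeue 4; queue=[5,0,2]; order=1,3,4
step 4: dequeue 5; queue=[0,2]; order=1,3,4,5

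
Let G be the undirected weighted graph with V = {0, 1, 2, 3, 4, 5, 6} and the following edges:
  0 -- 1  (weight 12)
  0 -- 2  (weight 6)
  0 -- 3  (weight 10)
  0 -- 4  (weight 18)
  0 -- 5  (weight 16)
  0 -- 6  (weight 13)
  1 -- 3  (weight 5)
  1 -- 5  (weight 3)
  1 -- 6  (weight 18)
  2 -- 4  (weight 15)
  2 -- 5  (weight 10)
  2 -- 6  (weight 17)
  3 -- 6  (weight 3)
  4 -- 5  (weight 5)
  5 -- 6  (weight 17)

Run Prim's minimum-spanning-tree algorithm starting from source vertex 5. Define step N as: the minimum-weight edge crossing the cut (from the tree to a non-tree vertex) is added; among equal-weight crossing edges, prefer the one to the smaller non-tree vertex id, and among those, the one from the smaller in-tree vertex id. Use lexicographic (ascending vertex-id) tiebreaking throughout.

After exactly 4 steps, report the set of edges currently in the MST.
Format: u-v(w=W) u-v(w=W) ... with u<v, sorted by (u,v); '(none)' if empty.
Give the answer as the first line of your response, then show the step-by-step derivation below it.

1-3(w=5) 1-5(w=3) 3-6(w=3) 4-5(w=5)

step 1: add edge 1-5 (w=3); MST = {1-5(w=3)}
step 2: add edge 1-3 (w=5); MST = {1-3(w=5) 1-5(w=3)}
step 3: add edge 3-6 (w=3); MST = {1-3(w=5) 1-5(w=3) 3-6(w=3)}
step 4: add edge 4-5 (w=5); MST = {1-3(w=5) 1-5(w=3) 3-6(w=3) 4-5(w=5)}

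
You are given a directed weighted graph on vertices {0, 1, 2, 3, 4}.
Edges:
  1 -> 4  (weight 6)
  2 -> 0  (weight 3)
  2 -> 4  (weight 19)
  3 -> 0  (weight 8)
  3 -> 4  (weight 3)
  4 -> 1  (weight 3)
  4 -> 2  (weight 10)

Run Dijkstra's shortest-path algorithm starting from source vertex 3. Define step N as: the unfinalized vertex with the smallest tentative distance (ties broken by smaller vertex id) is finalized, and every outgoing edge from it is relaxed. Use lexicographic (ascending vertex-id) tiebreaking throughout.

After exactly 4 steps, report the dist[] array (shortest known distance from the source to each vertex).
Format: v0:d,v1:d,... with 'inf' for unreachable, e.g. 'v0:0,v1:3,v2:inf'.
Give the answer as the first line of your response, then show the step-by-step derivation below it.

v0:8,v1:6,v2:13,v3:0,v4:3

step 1: dist = v0:8,v1:inf,v2:inf,v3:0,v4:3
step 2: dist = v0:8,v1:6,v2:13,v3:0,v4:3
step 3: dist = v0:8,v1:6,v2:13,v3:0,v4:3
step 4: dist = v0:8,v1:6,v2:13,v3:0,v4:3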